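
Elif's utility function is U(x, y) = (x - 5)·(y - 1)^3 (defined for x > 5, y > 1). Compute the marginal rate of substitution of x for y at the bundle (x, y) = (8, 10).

MRS = 1

MU_x = (y−1)^3, MU_y = 3·(x−5)·(y−1)^2.
MRS = (1/3)·(y−1)/(x−5).
At (8, 10): MRS = 1.
The indifference curve has slope −1 at this bundle.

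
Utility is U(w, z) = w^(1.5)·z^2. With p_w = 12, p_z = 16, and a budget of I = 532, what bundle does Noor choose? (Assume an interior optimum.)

MU_w = 1.5·√w·z^2 and MU_z = 2·w^(1.5)·z.
MRS = MU_w/MU_z = (0.75)·z/w.
Tangency: set MRS = p_w/p_z = 12/16 = 0.75.
So (0.75)·z/w = 0.75, i.e. z = w.
Substitute into the budget 12·w + 16·z = 532: 28·w = 532, so w* = 19.
Then z* = 19.

w* = 19, z* = 19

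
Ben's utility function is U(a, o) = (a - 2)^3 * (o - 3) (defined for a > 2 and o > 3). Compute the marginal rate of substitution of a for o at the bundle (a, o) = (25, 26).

MRS = 3

MU_a = 3·(a−2)^2·(o−3), MU_o = (a−2)^3.
MRS = (3/1)·(o−3)/(a−2).
At (25, 26): MRS = 3.
The indifference curve has slope −3 at this bundle.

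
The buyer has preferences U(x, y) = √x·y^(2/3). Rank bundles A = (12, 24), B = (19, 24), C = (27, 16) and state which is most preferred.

Bundle B

Evaluate utility at each bundle:
U(A) = 28.822.
U(B) = 36.268.
U(C) = 32.994.
Highest utility is B, so B ≻ C ≻ A.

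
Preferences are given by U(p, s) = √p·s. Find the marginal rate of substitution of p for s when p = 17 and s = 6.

MU_p = 0.5·p^(-0.5)·s and MU_s = √p.
MRS = MU_p/MU_s = (0.5)·s/p.
At (17, 6): MRS = 3/17.
The indifference curve has slope −3/17 at this bundle.

MRS = 3/17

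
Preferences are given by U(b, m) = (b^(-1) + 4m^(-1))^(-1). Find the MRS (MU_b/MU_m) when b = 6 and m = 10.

MRS = 25/36

For CES with ρ = -1, MRS = (1/4)·(m/b)^2.
At (6, 10): MRS = 25/36.
So at (6, 10) the consumer would give up 25/36 units of m for one more unit of b.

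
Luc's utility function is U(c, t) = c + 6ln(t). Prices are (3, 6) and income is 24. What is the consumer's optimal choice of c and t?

c* = 2, t* = 3

MU_c = 1, MU_t = 6/t.
MRS = 1 ÷ (6/t).
Tangency: set MRS = p_c/p_t = 3/6 = 0.5.
MRS depends only on t: (1/6)·t = 0.5 ⇒ t* = 0.5/(1/6) = 3.
From the budget, 3·c = 24 − 6·3 = 6, so c* = 2.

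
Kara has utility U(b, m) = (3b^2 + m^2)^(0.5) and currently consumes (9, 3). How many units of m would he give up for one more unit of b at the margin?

MRS = 9

For CES with ρ = 2, MRS = (3/1)·(m/b)^(-1).
At (9, 3): MRS = 9.
That is, one extra unit of b is worth 9 units of m at the margin.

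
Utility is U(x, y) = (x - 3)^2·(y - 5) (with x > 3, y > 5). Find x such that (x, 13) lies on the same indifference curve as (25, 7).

x = 14

U(25, 7) = 968.
Set U(x, 13) = 968 and solve.
With y = 13: (13 − 5) = 8, so (x − 3)^2 = 968/8 = 121.
Taking the square root (with x > 3): x − 3 = 11, so x = 14.
Check: U(14, 13) = 968.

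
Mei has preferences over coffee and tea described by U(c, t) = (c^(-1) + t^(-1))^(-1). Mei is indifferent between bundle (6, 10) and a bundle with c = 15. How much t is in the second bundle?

t = 5

U depends on (c, t) only through S = c^(-1) + t^(-1), so equal utility means equal S. At (6, 10): S = 4/15.
With c = 15: 15^(-1) = 1/15, so t^(-1) = 4/15 − 1/15 = 0.2.
Hence t = 1/0.2 = 5.
Check: U(15, 5) = 3.75.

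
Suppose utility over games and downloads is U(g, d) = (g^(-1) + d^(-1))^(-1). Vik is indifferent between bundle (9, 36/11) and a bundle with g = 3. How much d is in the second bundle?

U depends on (g, d) only through S = g^(-1) + d^(-1), so equal utility means equal S. At (9, 36/11): S = 5/12.
With g = 3: 3^(-1) = 1/3, so d^(-1) = 5/12 − 1/3 = 1/12.
Hence d = 1/(1/12) = 12.
Check: U(3, 12) = 2.4.

d = 12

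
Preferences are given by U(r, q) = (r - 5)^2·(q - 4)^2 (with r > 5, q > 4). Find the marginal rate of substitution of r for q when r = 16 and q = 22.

MU_r = 2·(r−5)·(q−4)^2, MU_q = 2·(r−5)^2·(q−4).
MRS = (q−4)/(r−5).
At (16, 22): MRS = 18/11.
That is, one extra unit of r is worth 18/11 units of q at the margin.

MRS = 18/11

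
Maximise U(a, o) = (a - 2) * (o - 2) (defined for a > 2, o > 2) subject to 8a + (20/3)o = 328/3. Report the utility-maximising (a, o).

a* = 7, o* = 8

MU_a = (o−2), MU_o = (a−2).
MRS = (o−2)/(a−2).
Tangency: set MRS = p_a/p_o = 8/(20/3) = 1.2.
So (o − 2)/(a − 2) = 1.2, i.e. (o − 2) = 1.2·(a − 2).
Rewrite the budget in excess-of-subsistence terms: 8·(a − 2) + (20/3)·(o − 2) = 328/3 − 8·2 − (20/3)·2 = 80.
Substituting, 16·(a − 2) = 80, so a − 2 = 5 and a* = 7.
Then o − 2 = 1.2·5 = 6, so o* = 8.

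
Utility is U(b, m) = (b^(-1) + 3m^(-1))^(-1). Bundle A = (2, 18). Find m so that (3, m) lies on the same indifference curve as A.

U depends on (b, m) only through S = b^(-1) + 3m^(-1), so equal utility means equal S. At (2, 18): S = 2/3.
With b = 3: 3^(-1) = 1/3, so 3m^(-1) = 2/3 − 1/3 = 1/3, i.e. m^(-1) = 1/9.
Hence m = 1/(1/9) = 9.
Check: U(3, 9) = 1.5.

m = 9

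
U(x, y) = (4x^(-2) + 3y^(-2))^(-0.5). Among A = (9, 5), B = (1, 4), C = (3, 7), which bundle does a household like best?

Bundle A

Evaluate utility at each bundle:
U(A) = 2.430.
U(B) = 0.489.
U(C) = 1.406.
Highest utility is A, so A ≻ C ≻ B.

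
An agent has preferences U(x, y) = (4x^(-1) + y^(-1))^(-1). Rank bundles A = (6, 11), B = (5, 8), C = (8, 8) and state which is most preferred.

Bundle C

Evaluate utility at each bundle:
U(A) = 1.320.
U(B) = 1.081.
U(C) = 1.600.
Highest utility is C, so C ≻ A ≻ B.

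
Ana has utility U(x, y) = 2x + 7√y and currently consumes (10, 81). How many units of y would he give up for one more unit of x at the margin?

MRS = 36/7

MU_x = 2, MU_y = 7/(2√y).
MRS = 2 ÷ (7/(2√y)).
At (10, 81): MRS = 36/7.
So at (10, 81) the consumer would give up 36/7 units of y for one more unit of x.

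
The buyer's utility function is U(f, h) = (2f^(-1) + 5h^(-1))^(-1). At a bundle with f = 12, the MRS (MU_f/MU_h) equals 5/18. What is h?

For CES with ρ = -1, MRS = (2/5)·(h/f)^2.
Setting (2/5)·(h/12)^2 = 5/18 gives (h/12)^2 = 25/36, so h/12 = 5/6 and h = 10.

h = 10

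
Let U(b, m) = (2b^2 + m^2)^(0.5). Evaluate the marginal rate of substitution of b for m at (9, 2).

MRS = 9

For CES with ρ = 2, MRS = (2/1)·(m/b)^(-1).
At (9, 2): MRS = 9.
The indifference curve has slope −9 at this bundle.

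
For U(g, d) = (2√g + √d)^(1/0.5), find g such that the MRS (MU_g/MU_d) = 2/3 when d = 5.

g = 45

For CES with ρ = 0.5, MRS = (2/1)·√(d/g).
Setting (2/1)·√(5/g) = 2/3 gives √(5/g) = 1/3, so 5/g = 1/9 and g = 45.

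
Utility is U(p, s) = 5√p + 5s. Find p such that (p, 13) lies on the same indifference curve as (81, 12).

p = 64

U(81, 12) = 105.
Set U(p, 13) = 105 and solve.
With s = 13: 5√p = 105 − 5·13 = 40, so √p = 8 and p = 64.
Check: U(64, 13) = 105.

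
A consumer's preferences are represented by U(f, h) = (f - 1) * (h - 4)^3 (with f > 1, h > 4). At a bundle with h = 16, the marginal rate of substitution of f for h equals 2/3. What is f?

MU_f = (h−4)^3, MU_h = 3·(f−1)·(h−4)^2.
MRS = (1/3)·(h−4)/(f−1).
Substitute h = 16: MRS = 4/(f − 1). Setting this equal to 2/3 gives f − 1 = 4/(2/3) = 6, so f = 7.

f = 7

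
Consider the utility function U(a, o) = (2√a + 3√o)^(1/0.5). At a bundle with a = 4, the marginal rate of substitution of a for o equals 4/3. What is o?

For CES with ρ = 0.5, MRS = (2/3)·√(o/a).
Setting (2/3)·√(o/4) = 4/3 gives √(o/4) = 2, so o/4 = 4 and o = 16.

o = 16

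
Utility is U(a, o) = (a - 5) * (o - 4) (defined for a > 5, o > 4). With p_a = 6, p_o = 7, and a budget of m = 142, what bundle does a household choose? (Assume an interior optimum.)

a* = 12, o* = 10

MU_a = (o−4), MU_o = (a−5).
MRS = (o−4)/(a−5).
Tangency: set MRS = p_a/p_o = 6/7.
So (o − 4)/(a − 5) = 6/7, i.e. (o − 4) = (6/7)·(a − 5).
Rewrite the budget in excess-of-subsistence terms: 6·(a − 5) + 7·(o − 4) = 142 − 6·5 − 7·4 = 84.
Substituting, 12·(a − 5) = 84, so a − 5 = 7 and a* = 12.
Then o − 4 = (6/7)·7 = 6, so o* = 10.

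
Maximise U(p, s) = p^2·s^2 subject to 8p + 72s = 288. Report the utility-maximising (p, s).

MU_p = 2·p·s^2 and MU_s = 2·p^2·s.
MRS = MU_p/MU_s = s/p.
Tangency: set MRS = p_p/p_s = 8/72 = 1/9.
So s/p = 1/9, i.e. s = (1/9)·p.
Substitute into the budget 8·p + 72·s = 288: 16·p = 288, so p* = 18.
Then s* = (1/9)·18 = 2.

p* = 18, s* = 2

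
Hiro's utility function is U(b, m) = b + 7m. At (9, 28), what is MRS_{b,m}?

MRS = 1/7

MU_b = 1, MU_m = 7, so MRS = 1/7 at every bundle.
At (9, 28): MRS = 1/7.
The indifference curve has slope −1/7 at this bundle.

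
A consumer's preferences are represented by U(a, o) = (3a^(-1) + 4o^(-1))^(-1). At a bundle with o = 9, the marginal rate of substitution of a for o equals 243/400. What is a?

a = 10

For CES with ρ = -1, MRS = (3/4)·(o/a)^2.
Setting (3/4)·(9/a)^2 = 243/400 gives (9/a)^2 = 81/100, so 9/a = 0.9 and a = 10.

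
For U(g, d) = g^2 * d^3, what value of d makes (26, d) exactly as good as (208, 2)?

d = 8

U(208, 2) = 346112.
Set U(26, d) = 346112 and solve.
With g = 26: 26^2 = 676, so d^3 = 346112/676 = 512; taking the cube root, d = 8.
Check: U(26, 8) = 346112.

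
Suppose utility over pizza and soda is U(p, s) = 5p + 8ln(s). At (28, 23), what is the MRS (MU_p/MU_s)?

MU_p = 5, MU_s = 8/s.
MRS = 5 ÷ (8/s).
At (28, 23): MRS = 14.375.
The indifference curve has slope −14.375 at this bundle.

MRS = 14.375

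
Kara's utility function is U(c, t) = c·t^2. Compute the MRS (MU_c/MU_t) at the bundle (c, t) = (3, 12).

MU_c = t^2 and MU_t = 2·c·t.
MRS = MU_c/MU_t = (1/2)·t/c.
At (3, 12): MRS = 2.
That is, one extra unit of c is worth 2 units of t at the margin.

MRS = 2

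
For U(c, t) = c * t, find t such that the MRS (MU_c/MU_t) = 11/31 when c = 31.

MU_c = t and MU_t = c.
MRS = MU_c/MU_t = t/c.
Substitute c = 31: MRS = t/31. Setting t/31 = 11/31 gives t = (11/31)·31 = 11.

t = 11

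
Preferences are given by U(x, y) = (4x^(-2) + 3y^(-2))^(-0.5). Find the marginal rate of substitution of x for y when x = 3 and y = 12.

MRS = 256/3

For CES with ρ = -2, MRS = (4/3)·(y/x)^3.
At (3, 12): MRS = 256/3.
That is, one extra unit of x is worth 256/3 units of y at the margin.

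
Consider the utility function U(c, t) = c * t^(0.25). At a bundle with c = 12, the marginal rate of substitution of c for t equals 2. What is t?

t = 6

MU_c = t^(0.25) and MU_t = 0.25·c·t^(-0.75).
MRS = MU_c/MU_t = (4)·t/c.
Substitute c = 12: MRS = t/3. Setting t/3 = 2 gives t = 2·3 = 6.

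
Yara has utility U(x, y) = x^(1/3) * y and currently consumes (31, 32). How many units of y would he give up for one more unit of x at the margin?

MU_x = 1/3·x^(-2/3)·y and MU_y = x^(1/3).
MRS = MU_x/MU_y = (1/3)·y/x.
At (31, 32): MRS = 32/93.
So at (31, 32) the consumer would give up 32/93 units of y for one more unit of x.

MRS = 32/93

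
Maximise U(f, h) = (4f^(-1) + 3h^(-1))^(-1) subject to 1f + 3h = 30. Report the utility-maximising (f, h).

f* = 12, h* = 6

For CES with ρ = -1, MRS = (4/3)·(h/f)^2.
Tangency: set MRS = p_f/p_h = 1/3.
So (h/f)^2 = 0.25; taking the square root, h/f = 0.5, i.e. h = 0.5·f.
Substitute into the budget 1·f + 3·h = 30: 2.5·f = 30, so f* = 12 and h* = 0.5·12 = 6.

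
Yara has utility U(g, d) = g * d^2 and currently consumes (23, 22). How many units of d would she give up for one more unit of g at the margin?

MU_g = d^2 and MU_d = 2·g·d.
MRS = MU_g/MU_d = (1/2)·d/g.
At (23, 22): MRS = 11/23.
That is, one extra unit of g is worth 11/23 units of d at the margin.

MRS = 11/23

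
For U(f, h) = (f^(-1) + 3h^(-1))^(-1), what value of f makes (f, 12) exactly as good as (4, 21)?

f = 7

U depends on (f, h) only through S = f^(-1) + 3h^(-1), so equal utility means equal S. At (4, 21): S = 11/28.
With h = 12: 3·12^(-1) = 0.25, so f^(-1) = 11/28 − 0.25 = 1/7.
Hence f = 1/(1/7) = 7.
Check: U(7, 12) = 2.5455.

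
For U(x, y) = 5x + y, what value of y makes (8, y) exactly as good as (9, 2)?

U(9, 2) = 47.
Set U(8, y) = 47 and solve.
5·8 + y = 47 ⇒ y = 7 ⇒ y = 7.
Check: U(8, 7) = 47.

y = 7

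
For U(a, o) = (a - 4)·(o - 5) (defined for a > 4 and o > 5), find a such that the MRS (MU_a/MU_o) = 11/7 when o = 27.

a = 18

MU_a = (o−5), MU_o = (a−4).
MRS = (o−5)/(a−4).
Substitute o = 27: MRS = 22/(a − 4). Setting this equal to 11/7 gives a − 4 = 22/(11/7) = 14, so a = 18.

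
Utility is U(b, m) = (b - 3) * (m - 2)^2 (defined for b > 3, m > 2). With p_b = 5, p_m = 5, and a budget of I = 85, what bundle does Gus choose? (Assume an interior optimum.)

MU_b = (m−2)^2, MU_m = 2·(b−3)·(m−2).
MRS = (1/2)·(m−2)/(b−3).
Tangency: set MRS = p_b/p_m = 5/5 = 1.
So (1/2)·(m − 2)/(b − 3) = 1, i.e. (m − 2) = 2·(b − 3).
Rewrite the budget in excess-of-subsistence terms: 5·(b − 3) + 5·(m − 2) = 85 − 5·3 − 5·2 = 60.
Substituting, 15·(b − 3) = 60, so b − 3 = 4 and b* = 7.
Then m − 2 = 2·4 = 8, so m* = 10.

b* = 7, m* = 10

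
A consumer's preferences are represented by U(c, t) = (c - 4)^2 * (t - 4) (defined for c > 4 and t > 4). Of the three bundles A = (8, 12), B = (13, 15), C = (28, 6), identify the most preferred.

Evaluate utility at each bundle:
U(A) = 128.
U(B) = 891.
U(C) = 1152.
Highest utility is C, so C ≻ B ≻ A.

Bundle C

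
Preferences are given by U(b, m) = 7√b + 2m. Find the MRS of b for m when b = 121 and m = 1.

MRS = 7/44

MU_b = 7/(2√b), MU_m = 2.
MRS = 7/(2√b) ÷ 2.
At (121, 1): MRS = 7/44.
So at (121, 1) the consumer would give up 7/44 units of m for one more unit of b.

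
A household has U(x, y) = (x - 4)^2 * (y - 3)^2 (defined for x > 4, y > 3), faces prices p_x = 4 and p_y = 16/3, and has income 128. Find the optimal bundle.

x* = 16, y* = 12

MU_x = 2·(x−4)·(y−3)^2, MU_y = 2·(x−4)^2·(y−3).
MRS = (y−3)/(x−4).
Tangency: set MRS = p_x/p_y = 4/(16/3) = 0.75.
So (y − 3)/(x − 4) = 0.75, i.e. (y − 3) = 0.75·(x − 4).
Rewrite the budget in excess-of-subsistence terms: 4·(x − 4) + (16/3)·(y − 3) = 128 − 4·4 − (16/3)·3 = 96.
Substituting, 8·(x − 4) = 96, so x − 4 = 12 and x* = 16.
Then y − 3 = 0.75·12 = 9, so y* = 12.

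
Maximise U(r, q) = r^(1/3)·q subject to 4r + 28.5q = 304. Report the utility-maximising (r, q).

MU_r = 1/3·r^(-2/3)·q and MU_q = r^(1/3).
MRS = MU_r/MU_q = (1/3)·q/r.
Tangency: set MRS = p_r/p_q = 4/28.5 = 8/57.
So (1/3)·q/r = 8/57, i.e. q = (8/19)·r.
Substitute into the budget 4·r + 28.5·q = 304: 16·r = 304, so r* = 19.
Then q* = (8/19)·19 = 8.

r* = 19, q* = 8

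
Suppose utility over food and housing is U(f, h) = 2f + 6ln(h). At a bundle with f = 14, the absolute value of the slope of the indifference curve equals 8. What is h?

MU_f = 2, MU_h = 6/h.
MRS = 2 ÷ (6/h).
MRS depends only on h: (1/3)·h = 8 ⇒ h = 8/(1/3) = 24.

h = 24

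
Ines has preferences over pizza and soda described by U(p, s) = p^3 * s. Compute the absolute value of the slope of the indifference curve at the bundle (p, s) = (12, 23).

MRS = 5.75

MU_p = 3·p^2·s and MU_s = p^3.
MRS = MU_p/MU_s = (3/1)·s/p.
At (12, 23): MRS = 5.75.
The indifference curve has slope −5.75 at this bundle.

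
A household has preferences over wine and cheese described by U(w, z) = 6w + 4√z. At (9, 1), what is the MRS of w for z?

MU_w = 6, MU_z = 4/(2√z).
MRS = 6 ÷ (4/(2√z)).
At (9, 1): MRS = 3.
So at (9, 1) the consumer would give up 3 units of z for one more unit of w.

MRS = 3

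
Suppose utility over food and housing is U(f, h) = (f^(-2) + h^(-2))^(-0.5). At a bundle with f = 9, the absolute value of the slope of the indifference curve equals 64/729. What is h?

For CES with ρ = -2, MRS = (h/f)^3.
Setting (h/9)^3 = 64/729 gives h/9 = 4/9 and h = 4.

h = 4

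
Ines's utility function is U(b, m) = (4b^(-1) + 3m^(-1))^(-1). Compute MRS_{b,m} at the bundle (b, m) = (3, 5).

For CES with ρ = -1, MRS = (4/3)·(m/b)^2.
At (3, 5): MRS = 100/27.
The indifference curve has slope −100/27 at this bundle.

MRS = 100/27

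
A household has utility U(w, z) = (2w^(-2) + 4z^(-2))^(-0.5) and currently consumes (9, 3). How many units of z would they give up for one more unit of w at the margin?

MRS = 1/54

For CES with ρ = -2, MRS = (2/4)·(z/w)^3.
At (9, 3): MRS = 1/54.
So at (9, 3) the consumer would give up 1/54 units of z for one more unit of w.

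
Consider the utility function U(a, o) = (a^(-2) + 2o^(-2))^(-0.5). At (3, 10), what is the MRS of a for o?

MRS = 500/27

For CES with ρ = -2, MRS = (1/2)·(o/a)^3.
At (3, 10): MRS = 500/27.
That is, one extra unit of a is worth 500/27 units of o at the margin.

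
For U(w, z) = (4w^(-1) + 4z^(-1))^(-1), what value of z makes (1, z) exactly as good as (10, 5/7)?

z = 2

U depends on (w, z) only through S = 4w^(-1) + 4z^(-1), so equal utility means equal S. At (10, 5/7): S = 6.
With w = 1: 4·1^(-1) = 4, so 4z^(-1) = 6 − 4 = 2, i.e. z^(-1) = 0.5.
Hence z = 1/0.5 = 2.
Check: U(1, 2) = 0.1667.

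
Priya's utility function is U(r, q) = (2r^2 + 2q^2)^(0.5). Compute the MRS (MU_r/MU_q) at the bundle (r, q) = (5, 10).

For CES with ρ = 2, MRS = (q/r)^(-1).
At (5, 10): MRS = 0.5.
So at (5, 10) the consumer would give up 0.5 units of q for one more unit of r.

MRS = 0.5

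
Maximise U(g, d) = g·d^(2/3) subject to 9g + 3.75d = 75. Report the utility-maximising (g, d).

g* = 5, d* = 8

MU_g = d^(2/3) and MU_d = 2/3·g·d^(-1/3).
MRS = MU_g/MU_d = (1.5)·d/g.
Tangency: set MRS = p_g/p_d = 9/3.75 = 2.4.
So (1.5)·d/g = 2.4, i.e. d = 1.6·g.
Substitute into the budget 9·g + 3.75·d = 75: 15·g = 75, so g* = 5.
Then d* = 1.6·5 = 8.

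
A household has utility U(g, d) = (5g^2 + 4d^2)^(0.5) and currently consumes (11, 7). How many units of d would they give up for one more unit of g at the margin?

MRS = 55/28

For CES with ρ = 2, MRS = (5/4)·(d/g)^(-1).
At (11, 7): MRS = 55/28.
The indifference curve has slope −55/28 at this bundle.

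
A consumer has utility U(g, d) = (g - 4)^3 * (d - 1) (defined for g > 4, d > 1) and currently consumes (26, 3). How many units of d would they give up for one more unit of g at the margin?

MU_g = 3·(g−4)^2·(d−1), MU_d = (g−4)^3.
MRS = (3/1)·(d−1)/(g−4).
At (26, 3): MRS = 3/11.
That is, one extra unit of g is worth 3/11 units of d at the margin.

MRS = 3/11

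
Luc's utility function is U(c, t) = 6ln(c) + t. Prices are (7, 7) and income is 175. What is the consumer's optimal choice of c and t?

MU_c = 6/c, MU_t = 1.
MRS = 6/c ÷ 1.
Tangency: set MRS = p_c/p_t = 7/7 = 1.
MRS depends only on c: 6/c = 1 ⇒ c* = 6/1 = 6.
From the budget, 7·t = 175 − 7·6 = 133, so t* = 19.

c* = 6, t* = 19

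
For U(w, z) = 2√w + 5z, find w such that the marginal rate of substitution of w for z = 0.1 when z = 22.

MU_w = 2/(2√w), MU_z = 5.
MRS = 2/(2√w) ÷ 5.
MRS depends only on w: 0.2/√w = 0.1 ⇒ √w = 0.2/0.1 = 2 ⇒ w = 4.

w = 4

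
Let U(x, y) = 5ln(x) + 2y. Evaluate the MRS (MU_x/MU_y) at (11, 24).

MU_x = 5/x, MU_y = 2.
MRS = 5/x ÷ 2.
At (11, 24): MRS = 5/22.
The indifference curve has slope −5/22 at this bundle.

MRS = 5/22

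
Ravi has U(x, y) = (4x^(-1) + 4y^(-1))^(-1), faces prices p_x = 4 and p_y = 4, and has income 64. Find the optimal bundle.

For CES with ρ = -1, MRS = (y/x)^2.
Tangency: set MRS = p_x/p_y = 4/4 = 1.
So (y/x)^2 = 1; taking the square root, y/x = 1, i.e. y = x.
Substitute into the budget 4·x + 4·y = 64: 8·x = 64, so x* = 8 and y* = 8.

x* = 8, y* = 8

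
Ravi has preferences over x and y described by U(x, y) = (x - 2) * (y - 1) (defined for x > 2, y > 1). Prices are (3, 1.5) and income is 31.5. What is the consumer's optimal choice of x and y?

x* = 6, y* = 9

MU_x = (y−1), MU_y = (x−2).
MRS = (y−1)/(x−2).
Tangency: set MRS = p_x/p_y = 3/1.5 = 2.
So (y − 1)/(x − 2) = 2, i.e. (y − 1) = 2·(x − 2).
Rewrite the budget in excess-of-subsistence terms: 3·(x − 2) + 1.5·(y − 1) = 31.5 − 3·2 − 1.5·1 = 24.
Substituting, 6·(x − 2) = 24, so x − 2 = 4 and x* = 6.
Then y − 1 = 2·4 = 8, so y* = 9.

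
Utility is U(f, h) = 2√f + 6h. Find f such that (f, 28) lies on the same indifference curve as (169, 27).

f = 100

U(169, 27) = 188.
Set U(f, 28) = 188 and solve.
With h = 28: 2√f = 188 − 6·28 = 20, so √f = 10 and f = 100.
Check: U(100, 28) = 188.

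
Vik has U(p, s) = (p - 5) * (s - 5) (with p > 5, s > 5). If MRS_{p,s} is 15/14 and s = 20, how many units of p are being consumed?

MU_p = (s−5), MU_s = (p−5).
MRS = (s−5)/(p−5).
Substitute s = 20: MRS = 15/(p − 5). Setting this equal to 15/14 gives p − 5 = 15/(15/14) = 14, so p = 19.

p = 19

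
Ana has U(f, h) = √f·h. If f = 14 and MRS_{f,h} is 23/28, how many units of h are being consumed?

MU_f = 0.5·f^(-0.5)·h and MU_h = √f.
MRS = MU_f/MU_h = (0.5)·h/f.
Substitute f = 14: MRS = h/28. Setting h/28 = 23/28 gives h = (23/28)·28 = 23.

h = 23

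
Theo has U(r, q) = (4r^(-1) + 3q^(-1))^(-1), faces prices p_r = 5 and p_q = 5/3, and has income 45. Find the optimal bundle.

For CES with ρ = -1, MRS = (4/3)·(q/r)^2.
Tangency: set MRS = p_r/p_q = 5/(5/3) = 3.
So (q/r)^2 = 2.25; taking the square root, q/r = 1.5, i.e. q = 1.5·r.
Substitute into the budget 5·r + (5/3)·q = 45: 7.5·r = 45, so r* = 6 and q* = 1.5·6 = 9.

r* = 6, q* = 9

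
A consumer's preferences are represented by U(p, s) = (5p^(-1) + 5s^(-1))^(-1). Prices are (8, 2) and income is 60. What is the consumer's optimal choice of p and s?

p* = 5, s* = 10

For CES with ρ = -1, MRS = (s/p)^2.
Tangency: set MRS = p_p/p_s = 8/2 = 4.
So (s/p)^2 = 4; taking the square root, s/p = 2, i.e. s = 2·p.
Substitute into the budget 8·p + 2·s = 60: 12·p = 60, so p* = 5 and s* = 2·5 = 10.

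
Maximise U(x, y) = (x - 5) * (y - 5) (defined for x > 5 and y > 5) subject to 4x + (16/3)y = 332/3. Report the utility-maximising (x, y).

MU_x = (y−5), MU_y = (x−5).
MRS = (y−5)/(x−5).
Tangency: set MRS = p_x/p_y = 4/(16/3) = 0.75.
So (y − 5)/(x − 5) = 0.75, i.e. (y − 5) = 0.75·(x − 5).
Rewrite the budget in excess-of-subsistence terms: 4·(x − 5) + (16/3)·(y − 5) = 332/3 − 4·5 − (16/3)·5 = 64.
Substituting, 8·(x − 5) = 64, so x − 5 = 8 and x* = 13.
Then y − 5 = 0.75·8 = 6, so y* = 11.

x* = 13, y* = 11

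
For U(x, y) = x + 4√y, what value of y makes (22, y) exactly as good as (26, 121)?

y = 144

U(26, 121) = 70.
Set U(22, y) = 70 and solve.
With x = 22: 4√y = 70 − 22 = 48, so √y = 12 and y = 144.
Check: U(22, 144) = 70.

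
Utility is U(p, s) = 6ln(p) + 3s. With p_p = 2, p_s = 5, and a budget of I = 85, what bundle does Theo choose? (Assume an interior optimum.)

p* = 5, s* = 15

MU_p = 6/p, MU_s = 3.
MRS = 6/p ÷ 3.
Tangency: set MRS = p_p/p_s = 2/5 = 0.4.
MRS depends only on p: 2/p = 0.4 ⇒ p* = 2/0.4 = 5.
From the budget, 5·s = 85 − 2·5 = 75, so s* = 15.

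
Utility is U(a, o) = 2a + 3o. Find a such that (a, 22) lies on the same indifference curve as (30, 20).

U(30, 20) = 120.
Set U(a, 22) = 120 and solve.
2a + 3·22 = 120 ⇒ 2a = 54 ⇒ a = 27.
Check: U(27, 22) = 120.

a = 27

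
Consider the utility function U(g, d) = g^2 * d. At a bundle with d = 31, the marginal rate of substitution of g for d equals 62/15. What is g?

MU_g = 2·g·d and MU_d = g^2.
MRS = MU_g/MU_d = (2/1)·d/g.
Substitute d = 31: MRS = 62/g. Setting 62/g = 62/15 gives g = 62/(62/15) = 15.

g = 15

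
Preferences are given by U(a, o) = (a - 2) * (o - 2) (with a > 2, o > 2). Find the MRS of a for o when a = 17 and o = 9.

MRS = 7/15

MU_a = (o−2), MU_o = (a−2).
MRS = (o−2)/(a−2).
At (17, 9): MRS = 7/15.
That is, one extra unit of a is worth 7/15 units of o at the margin.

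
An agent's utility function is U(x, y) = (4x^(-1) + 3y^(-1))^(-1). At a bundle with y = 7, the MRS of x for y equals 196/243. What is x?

x = 9

For CES with ρ = -1, MRS = (4/3)·(y/x)^2.
Setting (4/3)·(7/x)^2 = 196/243 gives (7/x)^2 = 49/81, so 7/x = 7/9 and x = 9.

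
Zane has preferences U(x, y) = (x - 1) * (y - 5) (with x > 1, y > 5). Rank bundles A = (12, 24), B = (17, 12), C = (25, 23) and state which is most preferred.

Bundle C

Evaluate utility at each bundle:
U(A) = 209.
U(B) = 112.
U(C) = 432.
Highest utility is C, so C ≻ A ≻ B.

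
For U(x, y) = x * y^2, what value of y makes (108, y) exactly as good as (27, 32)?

y = 16

U(27, 32) = 27648.
Set U(108, y) = 27648 and solve.
With x = 108: y^2 = 27648/108 = 256; taking the square root, y = 16.
Check: U(108, 16) = 27648.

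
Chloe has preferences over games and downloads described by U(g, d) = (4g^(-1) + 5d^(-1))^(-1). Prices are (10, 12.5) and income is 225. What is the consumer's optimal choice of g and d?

For CES with ρ = -1, MRS = (4/5)·(d/g)^2.
Tangency: set MRS = p_g/p_d = 10/12.5 = 0.8.
So (d/g)^2 = 1; taking the square root, d/g = 1, i.e. d = g.
Substitute into the budget 10·g + 12.5·d = 225: 22.5·g = 225, so g* = 10 and d* = 10.

g* = 10, d* = 10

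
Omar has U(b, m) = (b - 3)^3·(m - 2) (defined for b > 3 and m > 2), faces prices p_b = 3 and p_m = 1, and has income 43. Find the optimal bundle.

MU_b = 3·(b−3)^2·(m−2), MU_m = (b−3)^3.
MRS = (3/1)·(m−2)/(b−3).
Tangency: set MRS = p_b/p_m = 3/1 = 3.
So (3/1)·(m − 2)/(b − 3) = 3, i.e. (m − 2) = (b − 3).
Rewrite the budget in excess-of-subsistence terms: 3·(b − 3) + 1·(m − 2) = 43 − 3·3 − 1·2 = 32.
Substituting, 4·(b − 3) = 32, so b − 3 = 8 and b* = 11.
Then m − 2 = 8, so m* = 10.

b* = 11, m* = 10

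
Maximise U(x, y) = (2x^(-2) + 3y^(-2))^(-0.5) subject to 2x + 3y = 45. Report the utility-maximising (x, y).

For CES with ρ = -2, MRS = (2/3)·(y/x)^3.
Tangency: set MRS = p_x/p_y = 2/3.
So (y/x)^3 = 1; taking the cube root, y/x = 1, i.e. y = x.
Substitute into the budget 2·x + 3·y = 45: 5·x = 45, so x* = 9 and y* = 9.

x* = 9, y* = 9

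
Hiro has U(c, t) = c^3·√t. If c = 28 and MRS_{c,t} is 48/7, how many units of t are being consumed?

t = 32

MU_c = 3·c^2·√t and MU_t = 0.5·c^3·t^(-0.5).
MRS = MU_c/MU_t = (6)·t/c.
Substitute c = 28: MRS = t/(14/3). Setting t/(14/3) = 48/7 gives t = (48/7)·(14/3) = 32.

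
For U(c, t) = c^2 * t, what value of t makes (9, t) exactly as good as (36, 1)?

t = 16

U(36, 1) = 1296.
Set U(9, t) = 1296 and solve.
With c = 9: 9^2 = 81, so t = 1296/81 = 16.
Check: U(9, 16) = 1296.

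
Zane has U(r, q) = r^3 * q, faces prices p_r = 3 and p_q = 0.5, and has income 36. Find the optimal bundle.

MU_r = 3·r^2·q and MU_q = r^3.
MRS = MU_r/MU_q = (3/1)·q/r.
Tangency: set MRS = p_r/p_q = 3/0.5 = 6.
So (3/1)·q/r = 6, i.e. q = 2·r.
Substitute into the budget 3·r + 0.5·q = 36: 4·r = 36, so r* = 9.
Then q* = 2·9 = 18.

r* = 9, q* = 18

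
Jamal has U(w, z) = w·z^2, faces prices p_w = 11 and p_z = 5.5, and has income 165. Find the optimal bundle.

MU_w = z^2 and MU_z = 2·w·z.
MRS = MU_w/MU_z = (1/2)·z/w.
Tangency: set MRS = p_w/p_z = 11/5.5 = 2.
So (1/2)·z/w = 2, i.e. z = 4·w.
Substitute into the budget 11·w + 5.5·z = 165: 33·w = 165, so w* = 5.
Then z* = 4·5 = 20.

w* = 5, z* = 20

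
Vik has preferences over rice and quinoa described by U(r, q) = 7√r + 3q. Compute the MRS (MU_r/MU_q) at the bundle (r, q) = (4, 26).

MRS = 7/12

MU_r = 7/(2√r), MU_q = 3.
MRS = 7/(2√r) ÷ 3.
At (4, 26): MRS = 7/12.
So at (4, 26) the consumer would give up 7/12 units of q for one more unit of r.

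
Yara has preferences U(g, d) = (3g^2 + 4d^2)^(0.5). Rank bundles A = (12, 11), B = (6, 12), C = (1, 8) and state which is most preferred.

Evaluate utility at each bundle:
U(A) = 30.265.
U(B) = 26.153.
U(C) = 16.093.
Highest utility is A, so A ≻ B ≻ C.

Bundle A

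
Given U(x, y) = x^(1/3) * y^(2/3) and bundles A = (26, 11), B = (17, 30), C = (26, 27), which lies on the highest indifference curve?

Bundle C

Evaluate utility at each bundle:
U(A) = 14.653.
U(B) = 24.825.
U(C) = 26.662.
Highest utility is C, so C ≻ B ≻ A.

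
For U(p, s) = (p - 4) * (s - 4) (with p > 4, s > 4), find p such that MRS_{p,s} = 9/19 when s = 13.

MU_p = (s−4), MU_s = (p−4).
MRS = (s−4)/(p−4).
Substitute s = 13: MRS = 9/(p − 4). Setting this equal to 9/19 gives p − 4 = 9/(9/19) = 19, so p = 23.

p = 23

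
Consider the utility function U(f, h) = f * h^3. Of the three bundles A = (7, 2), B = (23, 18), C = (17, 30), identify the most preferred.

Evaluate utility at each bundle:
U(A) = 56.
U(B) = 134136.
U(C) = 459000.
Highest utility is C, so C ≻ B ≻ A.

Bundle C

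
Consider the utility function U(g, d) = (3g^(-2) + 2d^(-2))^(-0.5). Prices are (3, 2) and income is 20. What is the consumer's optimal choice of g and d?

g* = 4, d* = 4

For CES with ρ = -2, MRS = (3/2)·(d/g)^3.
Tangency: set MRS = p_g/p_d = 3/2 = 1.5.
So (d/g)^3 = 1; taking the cube root, d/g = 1, i.e. d = g.
Substitute into the budget 3·g + 2·d = 20: 5·g = 20, so g* = 4 and d* = 4.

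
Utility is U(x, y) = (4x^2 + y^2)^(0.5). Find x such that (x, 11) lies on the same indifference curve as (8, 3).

U depends on (x, y) only through S = 4x^2 + y^2, so equal utility means equal S. At (8, 3): S = 265.
With y = 11: 11^2 = 121, so 4x^2 = 265 − 121 = 144, i.e. x^2 = 36.
Hence x = √36 = 6.
Check: U(6, 11) = 16.2788.

x = 6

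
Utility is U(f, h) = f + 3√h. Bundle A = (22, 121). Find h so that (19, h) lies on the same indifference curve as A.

h = 144

U(22, 121) = 55.
Set U(19, h) = 55 and solve.
With f = 19: 3√h = 55 − 19 = 36, so √h = 12 and h = 144.
Check: U(19, 144) = 55.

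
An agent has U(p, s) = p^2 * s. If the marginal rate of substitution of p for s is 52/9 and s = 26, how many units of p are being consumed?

p = 9

MU_p = 2·p·s and MU_s = p^2.
MRS = MU_p/MU_s = (2/1)·s/p.
Substitute s = 26: MRS = 52/p. Setting 52/p = 52/9 gives p = 52/(52/9) = 9.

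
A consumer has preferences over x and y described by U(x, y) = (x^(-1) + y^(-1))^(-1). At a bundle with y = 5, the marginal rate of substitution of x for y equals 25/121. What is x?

x = 11

For CES with ρ = -1, MRS = (y/x)^2.
Setting (5/x)^2 = 25/121 gives 5/x = 5/11 and x = 11.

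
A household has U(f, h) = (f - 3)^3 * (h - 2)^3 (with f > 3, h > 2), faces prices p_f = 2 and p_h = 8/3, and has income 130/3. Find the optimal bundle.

MU_f = 3·(f−3)^2·(h−2)^3, MU_h = 3·(f−3)^3·(h−2)^2.
MRS = (h−2)/(f−3).
Tangency: set MRS = p_f/p_h = 2/(8/3) = 0.75.
So (h − 2)/(f − 3) = 0.75, i.e. (h − 2) = 0.75·(f − 3).
Rewrite the budget in excess-of-subsistence terms: 2·(f − 3) + (8/3)·(h − 2) = 130/3 − 2·3 − (8/3)·2 = 32.
Substituting, 4·(f − 3) = 32, so f − 3 = 8 and f* = 11.
Then h − 2 = 0.75·8 = 6, so h* = 8.

f* = 11, h* = 8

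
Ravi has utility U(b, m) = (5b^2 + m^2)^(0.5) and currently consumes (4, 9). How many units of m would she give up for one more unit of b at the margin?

MRS = 20/9

For CES with ρ = 2, MRS = (5/1)·(m/b)^(-1).
At (4, 9): MRS = 20/9.
So at (4, 9) the consumer would give up 20/9 units of m for one more unit of b.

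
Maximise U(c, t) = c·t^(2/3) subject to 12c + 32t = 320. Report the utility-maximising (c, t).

MU_c = t^(2/3) and MU_t = 2/3·c·t^(-1/3).
MRS = MU_c/MU_t = (1.5)·t/c.
Tangency: set MRS = p_c/p_t = 12/32 = 0.375.
So (1.5)·t/c = 0.375, i.e. t = 0.25·c.
Substitute into the budget 12·c + 32·t = 320: 20·c = 320, so c* = 16.
Then t* = 0.25·16 = 4.

c* = 16, t* = 4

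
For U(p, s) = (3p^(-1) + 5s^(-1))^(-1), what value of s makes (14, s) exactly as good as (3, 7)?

s = 10/3

U depends on (p, s) only through S = 3p^(-1) + 5s^(-1), so equal utility means equal S. At (3, 7): S = 12/7.
With p = 14: 3·14^(-1) = 3/14, so 5s^(-1) = 12/7 − 3/14 = 1.5, i.e. s^(-1) = 0.3.
Hence s = 1/0.3 = 10/3.
Check: U(14, 10/3) = 0.5833.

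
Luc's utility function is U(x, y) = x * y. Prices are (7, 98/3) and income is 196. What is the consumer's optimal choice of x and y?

x* = 14, y* = 3

MU_x = y and MU_y = x.
MRS = MU_x/MU_y = y/x.
Tangency: set MRS = p_x/p_y = 7/(98/3) = 3/14.
So y/x = 3/14, i.e. y = (3/14)·x.
Substitute into the budget 7·x + (98/3)·y = 196: 14·x = 196, so x* = 14.
Then y* = (3/14)·14 = 3.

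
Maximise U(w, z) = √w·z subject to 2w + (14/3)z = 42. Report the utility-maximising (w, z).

w* = 7, z* = 6

MU_w = 0.5·w^(-0.5)·z and MU_z = √w.
MRS = MU_w/MU_z = (0.5)·z/w.
Tangency: set MRS = p_w/p_z = 2/(14/3) = 3/7.
So (0.5)·z/w = 3/7, i.e. z = (6/7)·w.
Substitute into the budget 2·w + (14/3)·z = 42: 6·w = 42, so w* = 7.
Then z* = (6/7)·7 = 6.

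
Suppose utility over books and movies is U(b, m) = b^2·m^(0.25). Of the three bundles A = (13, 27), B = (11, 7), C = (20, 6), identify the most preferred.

Evaluate utility at each bundle:
U(A) = 385.237.
U(B) = 196.816.
U(C) = 626.034.
Highest utility is C, so C ≻ A ≻ B.

Bundle C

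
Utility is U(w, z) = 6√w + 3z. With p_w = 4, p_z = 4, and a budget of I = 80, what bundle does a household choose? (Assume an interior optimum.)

MU_w = 6/(2√w), MU_z = 3.
MRS = 6/(2√w) ÷ 3.
Tangency: set MRS = p_w/p_z = 4/4 = 1.
MRS depends only on w: 1/√w = 1 ⇒ √w = 1/1 = 1 ⇒ w* = 1.
From the budget, 4·z = 80 − 4·1 = 76, so z* = 19.

w* = 1, z* = 19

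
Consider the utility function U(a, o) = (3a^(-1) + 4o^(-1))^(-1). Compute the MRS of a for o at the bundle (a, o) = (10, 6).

For CES with ρ = -1, MRS = (3/4)·(o/a)^2.
At (10, 6): MRS = 27/100.
That is, one extra unit of a is worth 27/100 units of o at the margin.

MRS = 27/100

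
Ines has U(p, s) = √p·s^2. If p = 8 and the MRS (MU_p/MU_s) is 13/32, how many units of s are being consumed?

s = 13

MU_p = 0.5·p^(-0.5)·s^2 and MU_s = 2·√p·s.
MRS = MU_p/MU_s = (0.25)·s/p.
Substitute p = 8: MRS = s/32. Setting s/32 = 13/32 gives s = (13/32)·32 = 13.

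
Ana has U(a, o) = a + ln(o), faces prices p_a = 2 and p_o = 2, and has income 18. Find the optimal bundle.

a* = 8, o* = 1

MU_a = 1, MU_o = 1/o.
MRS = 1 ÷ (1/o).
Tangency: set MRS = p_a/p_o = 2/2 = 1.
MRS depends only on o: o = 1 ⇒ o* = 1.
From the budget, 2·a = 18 − 2·1 = 16, so a* = 8.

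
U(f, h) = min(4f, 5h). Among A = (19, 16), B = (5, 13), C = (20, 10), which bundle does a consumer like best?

Evaluate utility at each bundle:
U(A) = 76.
U(B) = 20.
U(C) = 50.
Highest utility is A, so A ≻ C ≻ B.

Bundle A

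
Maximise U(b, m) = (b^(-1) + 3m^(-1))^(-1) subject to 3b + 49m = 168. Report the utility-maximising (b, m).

b* = 7, m* = 3

For CES with ρ = -1, MRS = (1/3)·(m/b)^2.
Tangency: set MRS = p_b/p_m = 3/49.
So (m/b)^2 = 9/49; taking the square root, m/b = 3/7, i.e. m = (3/7)·b.
Substitute into the budget 3·b + 49·m = 168: 24·b = 168, so b* = 7 and m* = (3/7)·7 = 3.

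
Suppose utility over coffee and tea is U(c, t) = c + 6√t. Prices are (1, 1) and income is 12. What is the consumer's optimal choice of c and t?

c* = 3, t* = 9

MU_c = 1, MU_t = 6/(2√t).
MRS = 1 ÷ (6/(2√t)).
Tangency: set MRS = p_c/p_t = 1/1 = 1.
MRS depends only on t: (1/3)·√t = 1 ⇒ √t = 1/(1/3) = 3 ⇒ t* = 9.
From the budget, 1·c = 12 − 1·9 = 3, so c* = 3.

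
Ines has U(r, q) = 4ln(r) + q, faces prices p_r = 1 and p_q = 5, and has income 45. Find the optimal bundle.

r* = 20, q* = 5

MU_r = 4/r, MU_q = 1.
MRS = 4/r ÷ 1.
Tangency: set MRS = p_r/p_q = 1/5 = 0.2.
MRS depends only on r: 4/r = 0.2 ⇒ r* = 4/0.2 = 20.
From the budget, 5·q = 45 − 1·20 = 25, so q* = 5.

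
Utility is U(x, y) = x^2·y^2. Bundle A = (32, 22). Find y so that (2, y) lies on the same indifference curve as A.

U(32, 22) = 495616.
Set U(2, y) = 495616 and solve.
With x = 2: 2^2 = 4, so y^2 = 495616/4 = 123904; taking the square root, y = 352.
Check: U(2, 352) = 495616.

y = 352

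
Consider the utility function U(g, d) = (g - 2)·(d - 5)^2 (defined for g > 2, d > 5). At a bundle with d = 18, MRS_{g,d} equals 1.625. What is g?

g = 6

MU_g = (d−5)^2, MU_d = 2·(g−2)·(d−5).
MRS = (1/2)·(d−5)/(g−2).
Substitute d = 18: MRS = 6.5/(g − 2). Setting this equal to 1.625 gives g − 2 = 6.5/1.625 = 4, so g = 6.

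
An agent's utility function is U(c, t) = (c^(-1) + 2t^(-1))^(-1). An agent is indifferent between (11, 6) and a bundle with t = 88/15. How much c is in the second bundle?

c = 12

U depends on (c, t) only through S = c^(-1) + 2t^(-1), so equal utility means equal S. At (11, 6): S = 14/33.
With t = 88/15: 2·(88/15)^(-1) = 15/44, so c^(-1) = 14/33 − 15/44 = 1/12.
Hence c = 1/(1/12) = 12.
Check: U(12, 88/15) = 2.3571.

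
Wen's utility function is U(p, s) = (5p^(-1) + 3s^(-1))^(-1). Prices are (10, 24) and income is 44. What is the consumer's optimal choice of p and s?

For CES with ρ = -1, MRS = (5/3)·(s/p)^2.
Tangency: set MRS = p_p/p_s = 10/24 = 5/12.
So (s/p)^2 = 0.25; taking the square root, s/p = 0.5, i.e. s = 0.5·p.
Substitute into the budget 10·p + 24·s = 44: 22·p = 44, so p* = 2 and s* = 0.5·2 = 1.

p* = 2, s* = 1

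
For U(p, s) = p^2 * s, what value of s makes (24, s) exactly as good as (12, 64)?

s = 16

U(12, 64) = 9216.
Set U(24, s) = 9216 and solve.
With p = 24: 24^2 = 576, so s = 9216/576 = 16.
Check: U(24, 16) = 9216.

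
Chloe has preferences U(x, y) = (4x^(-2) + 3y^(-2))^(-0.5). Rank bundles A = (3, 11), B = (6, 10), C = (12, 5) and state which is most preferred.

Bundle B

Evaluate utility at each bundle:
U(A) = 1.460.
U(B) = 2.662.
U(C) = 2.601.
Highest utility is B, so B ≻ C ≻ A.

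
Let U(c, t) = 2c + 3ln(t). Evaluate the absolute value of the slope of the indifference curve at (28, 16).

MU_c = 2, MU_t = 3/t.
MRS = 2 ÷ (3/t).
At (28, 16): MRS = 32/3.
The indifference curve has slope −32/3 at this bundle.

MRS = 32/3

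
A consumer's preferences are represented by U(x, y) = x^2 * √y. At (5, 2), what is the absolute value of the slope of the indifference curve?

MRS = 1.6

MU_x = 2·x·√y and MU_y = 0.5·x^2·y^(-0.5).
MRS = MU_x/MU_y = (4)·y/x.
At (5, 2): MRS = 1.6.
The indifference curve has slope −1.6 at this bundle.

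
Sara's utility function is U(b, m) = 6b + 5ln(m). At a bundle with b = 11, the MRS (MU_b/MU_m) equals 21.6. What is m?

MU_b = 6, MU_m = 5/m.
MRS = 6 ÷ (5/m).
MRS depends only on m: 1.2·m = 21.6 ⇒ m = 21.6/1.2 = 18.

m = 18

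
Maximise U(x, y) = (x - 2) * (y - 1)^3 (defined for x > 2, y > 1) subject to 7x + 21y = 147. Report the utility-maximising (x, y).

x* = 6, y* = 5

MU_x = (y−1)^3, MU_y = 3·(x−2)·(y−1)^2.
MRS = (1/3)·(y−1)/(x−2).
Tangency: set MRS = p_x/p_y = 7/21 = 1/3.
So (1/3)·(y − 1)/(x − 2) = 1/3, i.e. (y − 1) = (x − 2).
Rewrite the budget in excess-of-subsistence terms: 7·(x − 2) + 21·(y − 1) = 147 − 7·2 − 21·1 = 112.
Substituting, 28·(x − 2) = 112, so x − 2 = 4 and x* = 6.
Then y − 1 = 4, so y* = 5.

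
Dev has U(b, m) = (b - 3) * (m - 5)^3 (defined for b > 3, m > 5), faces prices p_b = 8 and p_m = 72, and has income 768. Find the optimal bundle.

b* = 15, m* = 9

MU_b = (m−5)^3, MU_m = 3·(b−3)·(m−5)^2.
MRS = (1/3)·(m−5)/(b−3).
Tangency: set MRS = p_b/p_m = 8/72 = 1/9.
So (1/3)·(m − 5)/(b − 3) = 1/9, i.e. (m − 5) = (1/3)·(b − 3).
Rewrite the budget in excess-of-subsistence terms: 8·(b − 3) + 72·(m − 5) = 768 − 8·3 − 72·5 = 384.
Substituting, 32·(b − 3) = 384, so b − 3 = 12 and b* = 15.
Then m − 5 = (1/3)·12 = 4, so m* = 9.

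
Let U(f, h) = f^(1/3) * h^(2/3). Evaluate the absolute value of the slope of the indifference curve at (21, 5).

MRS = 5/42

MU_f = 1/3·f^(-2/3)·h^(2/3) and MU_h = 2/3·f^(1/3)·h^(-1/3).
MRS = MU_f/MU_h = (0.5)·h/f.
At (21, 5): MRS = 5/42.
So at (21, 5) the consumer would give up 5/42 units of h for one more unit of f.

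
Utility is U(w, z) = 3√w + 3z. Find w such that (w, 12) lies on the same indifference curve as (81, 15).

U(81, 15) = 72.
Set U(w, 12) = 72 and solve.
With z = 12: 3√w = 72 − 3·12 = 36, so √w = 12 and w = 144.
Check: U(144, 12) = 72.

w = 144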